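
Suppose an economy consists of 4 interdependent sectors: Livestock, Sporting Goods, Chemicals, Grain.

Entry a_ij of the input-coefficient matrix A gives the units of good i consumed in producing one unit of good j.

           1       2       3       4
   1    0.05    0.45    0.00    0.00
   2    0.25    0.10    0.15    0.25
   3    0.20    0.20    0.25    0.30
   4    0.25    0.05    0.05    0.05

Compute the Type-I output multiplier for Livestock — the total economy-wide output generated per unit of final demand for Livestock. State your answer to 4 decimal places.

m_1 = 3.0460

I − A =
  [   0.95    -0.45     0.00     0.00]
  [  -0.25     0.90    -0.15    -0.25]
  [  -0.20    -0.20     0.75    -0.30]
  [  -0.25    -0.05    -0.05     0.95]
Compute the cofactors C_ij = (−1)^(i+j)·(3×3 minor ij) of I−A; the adjugate is their transpose:
adj(I−A) = Cᵀ =
  [ 0.585125   0.313875   0.069750   0.104625]
  [ 0.263500   0.662625   0.147250   0.220875]
  [ 0.299750   0.314000   0.665375   0.292750]
  [ 0.183625   0.134000   0.061125   0.514875]
det(I−A) = Σ_j (I−A)_1j·C_1j = (0.95)(0.585125) + (-0.45)(0.263500) + (0.00)(0.299750) + (0.00)(0.183625) = 0.43729375
(I − A)⁻¹ = adj(I−A) / det(I−A) ≈
  [   1.33806     0.71777     0.15950     0.23926]
  [   0.60257     1.51529     0.33673     0.50510]
  [   0.68547     0.71805     1.52157     0.66946]
  [   0.41991     0.30643     0.13978     1.17741]
The output multiplier for sector j is the column-j sum of the Leontief inverse (I − A)⁻¹ = adj(I−A) / det(I−A).
Column 1 of adj(I−A): (0.585125, 0.263500, 0.299750, 0.183625); det(I−A) = 0.43729375.
m_1 = (0.585125 + 0.263500 + 0.299750 + 0.183625) / 0.43729375 = 1.332 / 0.43729375 ≈ 3.0460.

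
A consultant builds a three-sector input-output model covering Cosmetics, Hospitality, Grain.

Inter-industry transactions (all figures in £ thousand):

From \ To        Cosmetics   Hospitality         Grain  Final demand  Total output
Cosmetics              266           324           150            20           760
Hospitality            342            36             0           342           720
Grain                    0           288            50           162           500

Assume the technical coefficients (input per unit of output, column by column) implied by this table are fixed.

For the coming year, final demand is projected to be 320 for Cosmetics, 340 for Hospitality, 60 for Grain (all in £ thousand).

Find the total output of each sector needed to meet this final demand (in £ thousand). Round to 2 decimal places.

Technical coefficients a_ij = z_ij / X_j:
  a_CC = 266/760 = 0.35, a_HC = 342/760 = 0.45, a_GC = 0/760 = 0.00
  a_CH = 324/720 = 0.45, a_HH = 36/720 = 0.05, a_GH = 288/720 = 0.40
  a_CG = 150/500 = 0.30, a_HG = 0/500 = 0.00, a_GG = 50/500 = 0.10
I − A =
  [   0.65    -0.45    -0.30]
  [  -0.45     0.95     0.00]
  [   0.00    -0.40     0.90]
Cofactors of I−A, C_ij = (−1)^(i+j)·(minor ij) (rows/columns in the sector order above):
  C_11 = (0.95)(0.90) − (0.00)(-0.40) = 0.8550
  C_12 = −[(-0.45)(0.90) − (0.00)(0.00)] = 0.4050
  C_13 = (-0.45)(-0.40) − (0.95)(0.00) = 0.1800
  C_21 = −[(-0.45)(0.90) − (-0.30)(-0.40)] = 0.5250
  C_22 = (0.65)(0.90) − (-0.30)(0.00) = 0.5850
  C_23 = −[(0.65)(-0.40) − (-0.45)(0.00)] = 0.2600
  C_31 = (-0.45)(0.00) − (-0.30)(0.95) = 0.2850
  C_32 = −[(0.65)(0.00) − (-0.30)(-0.45)] = 0.1350
  C_33 = (0.65)(0.95) − (-0.45)(-0.45) = 0.4150
det(I−A) = Σ_j (I−A)_1j·C_1j = (0.65)(0.8550) + (-0.45)(0.4050) + (-0.30)(0.1800) = 0.3195
adj(I−A) = Cᵀ =
  [ 0.8550   0.5250   0.2850]
  [ 0.4050   0.5850   0.1350]
  [ 0.1800   0.2600   0.4150]
(I − A)⁻¹ = adj(I−A) / det(I−A) ≈
  [   2.6761     1.6432     0.8920]
  [   1.2676     1.8310     0.4225]
  [   0.5634     0.8138     1.2989]
x = (I − A)⁻¹ d = adj(I−A)·d / det(I−A), with det(I−A) = 0.3195:
  x_C = (0.8550·320 + 0.5250·340 + 0.2850·60) / 0.3195 = 469.20 / 0.3195 ≈ 1468.54
  x_H = (0.4050·320 + 0.5850·340 + 0.1350·60) / 0.3195 = 336.60 / 0.3195 ≈ 1053.52
  x_G = (0.1800·320 + 0.2600·340 + 0.4150·60) / 0.3195 = 170.90 / 0.3195 ≈ 534.90

x_C = 1468.54, x_H = 1053.52, x_G = 534.90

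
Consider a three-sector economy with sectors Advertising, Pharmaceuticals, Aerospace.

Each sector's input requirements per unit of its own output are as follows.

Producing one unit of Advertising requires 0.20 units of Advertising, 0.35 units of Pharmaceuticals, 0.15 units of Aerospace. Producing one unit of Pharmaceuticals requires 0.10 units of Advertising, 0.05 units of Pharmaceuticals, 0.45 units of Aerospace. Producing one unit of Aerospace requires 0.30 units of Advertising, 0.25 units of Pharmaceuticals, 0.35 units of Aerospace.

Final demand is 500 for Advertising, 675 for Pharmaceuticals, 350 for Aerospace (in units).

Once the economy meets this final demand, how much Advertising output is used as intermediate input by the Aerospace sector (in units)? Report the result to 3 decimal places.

I − A =
  [   0.80    -0.10    -0.30]
  [  -0.35     0.95    -0.25]
  [  -0.15    -0.45     0.65]
Cofactors of I−A, C_ij = (−1)^(i+j)·(minor ij) (rows/columns in the sector order above):
  C_11 = (0.95)(0.65) − (-0.25)(-0.45) = 0.5050
  C_12 = −[(-0.35)(0.65) − (-0.25)(-0.15)] = 0.2650
  C_13 = (-0.35)(-0.45) − (0.95)(-0.15) = 0.3000
  C_21 = −[(-0.10)(0.65) − (-0.30)(-0.45)] = 0.2000
  C_22 = (0.80)(0.65) − (-0.30)(-0.15) = 0.4750
  C_23 = −[(0.80)(-0.45) − (-0.10)(-0.15)] = 0.3750
  C_31 = (-0.10)(-0.25) − (-0.30)(0.95) = 0.3100
  C_32 = −[(0.80)(-0.25) − (-0.30)(-0.35)] = 0.3050
  C_33 = (0.80)(0.95) − (-0.10)(-0.35) = 0.7250
det(I−A) = Σ_j (I−A)_1j·C_1j = (0.80)(0.5050) + (-0.10)(0.2650) + (-0.30)(0.3000) = 0.2875
adj(I−A) = Cᵀ =
  [ 0.5050   0.2000   0.3100]
  [ 0.2650   0.4750   0.3050]
  [ 0.3000   0.3750   0.7250]
(I − A)⁻¹ = adj(I−A) / det(I−A) ≈
  [   1.7565     0.6957     1.0783]
  [   0.9217     1.6522     1.0609]
  [   1.0435     1.3043     2.5217]
First solve x = (I − A)⁻¹ d = adj(I−A)·d / det(I−A); in particular x_3 = (0.3000·500 + 0.3750·675 + 0.7250·350) / 0.2875 = 656.875 / 0.2875 ≈ 2284.78261.
Intermediate flow from 1 to 3: z_13 = a_13 · x_3 = 0.30 × 656.875 / 0.2875 = 197.0625 / 0.2875 ≈ 685.435.

z_13 = 685.435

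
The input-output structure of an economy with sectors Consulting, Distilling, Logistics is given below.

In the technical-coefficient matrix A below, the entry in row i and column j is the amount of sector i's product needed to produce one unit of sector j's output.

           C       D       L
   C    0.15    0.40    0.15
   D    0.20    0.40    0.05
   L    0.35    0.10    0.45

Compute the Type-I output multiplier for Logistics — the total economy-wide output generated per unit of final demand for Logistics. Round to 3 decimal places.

I − A =
  [   0.85    -0.40    -0.15]
  [  -0.20     0.60    -0.05]
  [  -0.35    -0.10     0.55]
Cofactors of I−A, C_ij = (−1)^(i+j)·(minor ij) (rows/columns in the sector order above):
  C_11 = (0.60)(0.55) − (-0.05)(-0.10) = 0.3250
  C_12 = −[(-0.20)(0.55) − (-0.05)(-0.35)] = 0.1275
  C_13 = (-0.20)(-0.10) − (0.60)(-0.35) = 0.2300
  C_21 = −[(-0.40)(0.55) − (-0.15)(-0.10)] = 0.2350
  C_22 = (0.85)(0.55) − (-0.15)(-0.35) = 0.4150
  C_23 = −[(0.85)(-0.10) − (-0.40)(-0.35)] = 0.2250
  C_31 = (-0.40)(-0.05) − (-0.15)(0.60) = 0.1100
  C_32 = −[(0.85)(-0.05) − (-0.15)(-0.20)] = 0.0725
  C_33 = (0.85)(0.60) − (-0.40)(-0.20) = 0.4300
det(I−A) = Σ_j (I−A)_1j·C_1j = (0.85)(0.3250) + (-0.40)(0.1275) + (-0.15)(0.2300) = 0.19075
adj(I−A) = Cᵀ =
  [ 0.3250   0.2350   0.1100]
  [ 0.1275   0.4150   0.0725]
  [ 0.2300   0.2250   0.4300]
(I − A)⁻¹ = adj(I−A) / det(I−A) ≈
  [   1.7038     1.2320     0.5767]
  [   0.6684     2.1756     0.3801]
  [   1.2058     1.1796     2.2543]
The output multiplier for sector j is the column-j sum of the Leontief inverse (I − A)⁻¹ = adj(I−A) / det(I−A).
Column L of adj(I−A): (0.1100, 0.0725, 0.4300); det(I−A) = 0.19075.
m_L = (0.1100 + 0.0725 + 0.4300) / 0.19075 = 0.6125 / 0.19075 ≈ 3.211.

m_L = 3.211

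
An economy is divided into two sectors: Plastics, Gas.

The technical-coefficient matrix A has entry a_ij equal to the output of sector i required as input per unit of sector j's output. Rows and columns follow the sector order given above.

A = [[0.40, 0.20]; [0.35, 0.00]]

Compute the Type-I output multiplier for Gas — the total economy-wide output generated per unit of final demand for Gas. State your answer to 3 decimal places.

I − A =
  [   0.60    -0.20]
  [  -0.35     1.00]
det(I−A) = (0.60)(1.00) − (-0.20)(-0.35) = 0.5300
adj(I−A) = [[1.00, 0.20], [0.35, 0.60]]
(I − A)⁻¹ = adj(I−A) / det(I−A) ≈
  [   1.8868     0.3774]
  [   0.6604     1.1321]
The output multiplier for sector j is the column-j sum of the Leontief inverse (I − A)⁻¹ = adj(I−A) / det(I−A).
Column G of adj(I−A): (0.20, 0.60); det(I−A) = 0.5300.
m_G = (0.20 + 0.60) / 0.5300 = 0.80 / 0.5300 ≈ 1.509.

m_G = 1.509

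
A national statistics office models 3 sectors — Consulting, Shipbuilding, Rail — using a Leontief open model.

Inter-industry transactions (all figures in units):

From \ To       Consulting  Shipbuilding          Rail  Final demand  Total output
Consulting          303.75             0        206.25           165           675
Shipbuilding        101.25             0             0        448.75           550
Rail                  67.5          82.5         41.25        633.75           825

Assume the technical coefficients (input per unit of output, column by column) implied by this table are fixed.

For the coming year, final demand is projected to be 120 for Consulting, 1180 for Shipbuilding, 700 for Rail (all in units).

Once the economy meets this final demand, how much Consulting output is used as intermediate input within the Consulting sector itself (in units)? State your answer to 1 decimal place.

z_CC = 304.9

Technical coefficients a_ij = z_ij / X_j:
  a_CC = 303.75/675 = 0.45, a_SC = 101.25/675 = 0.15, a_RC = 67.5/675 = 0.10
  a_CS = 0/550 = 0.00, a_SS = 0/550 = 0.00, a_RS = 82.5/550 = 0.15
  a_CR = 206.25/825 = 0.25, a_SR = 0/825 = 0.00, a_RR = 41.25/825 = 0.05
I − A =
  [   0.55     0.00    -0.25]
  [  -0.15     1.00     0.00]
  [  -0.10    -0.15     0.95]
Cofactors of I−A, C_ij = (−1)^(i+j)·(minor ij) (rows/columns in the sector order above):
  C_11 = (1.00)(0.95) − (0.00)(-0.15) = 0.9500
  C_12 = −[(-0.15)(0.95) − (0.00)(-0.10)] = 0.1425
  C_13 = (-0.15)(-0.15) − (1.00)(-0.10) = 0.1225
  C_21 = −[(0.00)(0.95) − (-0.25)(-0.15)] = 0.0375
  C_22 = (0.55)(0.95) − (-0.25)(-0.10) = 0.4975
  C_23 = −[(0.55)(-0.15) − (0.00)(-0.10)] = 0.0825
  C_31 = (0.00)(0.00) − (-0.25)(1.00) = 0.2500
  C_32 = −[(0.55)(0.00) − (-0.25)(-0.15)] = 0.0375
  C_33 = (0.55)(1.00) − (0.00)(-0.15) = 0.5500
det(I−A) = Σ_j (I−A)_1j·C_1j = (0.55)(0.9500) + (0.00)(0.1425) + (-0.25)(0.1225) = 0.491875
adj(I−A) = Cᵀ =
  [ 0.9500   0.0375   0.2500]
  [ 0.1425   0.4975   0.0375]
  [ 0.1225   0.0825   0.5500]
(I − A)⁻¹ = adj(I−A) / det(I−A) ≈
  [   1.9314     0.0762     0.5083]
  [   0.2897     1.0114     0.0762]
  [   0.2490     0.1677     1.1182]
First solve x = (I − A)⁻¹ d = adj(I−A)·d / det(I−A); in particular x_C = (0.9500·120 + 0.0375·1180 + 0.2500·700) / 0.491875 = 333.25 / 0.491875 ≈ 677.510.
Intermediate flow from C to C: z_CC = a_CC · x_C = 0.45 × 333.25 / 0.491875 = 149.9625 / 0.491875 ≈ 304.9.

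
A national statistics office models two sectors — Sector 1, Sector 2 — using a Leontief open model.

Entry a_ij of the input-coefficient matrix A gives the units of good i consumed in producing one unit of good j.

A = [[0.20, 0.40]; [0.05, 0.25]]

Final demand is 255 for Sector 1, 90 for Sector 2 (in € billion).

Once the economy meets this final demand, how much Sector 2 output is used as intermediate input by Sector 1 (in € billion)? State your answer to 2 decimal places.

I − A =
  [   0.80    -0.40]
  [  -0.05     0.75]
det(I−A) = (0.80)(0.75) − (-0.40)(-0.05) = 0.5800
adj(I−A) = [[0.75, 0.40], [0.05, 0.80]]
(I − A)⁻¹ = adj(I−A) / det(I−A) ≈
  [   1.2931     0.6897]
  [   0.0862     1.3793]
First solve x = (I − A)⁻¹ d = adj(I−A)·d / det(I−A); in particular x_1 = (0.75·255 + 0.40·90) / 0.5800 = 227.25 / 0.5800 ≈ 391.8103.
Intermediate flow from 2 to 1: z_21 = a_21 · x_1 = 0.05 × 227.25 / 0.5800 = 11.3625 / 0.5800 ≈ 19.59.

z_21 = 19.59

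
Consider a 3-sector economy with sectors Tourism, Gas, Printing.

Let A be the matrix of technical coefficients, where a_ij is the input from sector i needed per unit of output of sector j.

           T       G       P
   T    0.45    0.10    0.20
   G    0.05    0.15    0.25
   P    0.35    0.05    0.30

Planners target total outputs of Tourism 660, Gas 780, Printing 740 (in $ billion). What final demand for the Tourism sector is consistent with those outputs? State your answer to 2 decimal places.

I − A =
  [   0.55    -0.10    -0.20]
  [  -0.05     0.85    -0.25]
  [  -0.35    -0.05     0.70]
d = (I − A) x:
  d_T = (+0.55)·660 + (-0.10)·780 + (-0.20)·740 = 137.00
  d_G = (-0.05)·660 + (+0.85)·780 + (-0.25)·740 = 445.00
  d_P = (-0.35)·660 + (-0.05)·780 + (+0.70)·740 = 248.00

d_T = 137.00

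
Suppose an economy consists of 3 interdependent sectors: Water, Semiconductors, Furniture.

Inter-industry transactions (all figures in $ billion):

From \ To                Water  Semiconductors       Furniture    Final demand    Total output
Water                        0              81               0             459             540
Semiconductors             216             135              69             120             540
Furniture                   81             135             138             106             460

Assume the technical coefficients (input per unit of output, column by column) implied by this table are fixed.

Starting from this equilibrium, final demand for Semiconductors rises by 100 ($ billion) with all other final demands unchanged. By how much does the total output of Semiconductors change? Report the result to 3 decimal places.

Technical coefficients a_ij = z_ij / X_j:
  a_WW = 0/540 = 0.00, a_SW = 216/540 = 0.40, a_FW = 81/540 = 0.15
  a_WS = 81/540 = 0.15, a_SS = 135/540 = 0.25, a_FS = 135/540 = 0.25
  a_WF = 0/460 = 0.00, a_SF = 69/460 = 0.15, a_FF = 138/460 = 0.30
I − A =
  [   1.00    -0.15     0.00]
  [  -0.40     0.75    -0.15]
  [  -0.15    -0.25     0.70]
Cofactors of I−A, C_ij = (−1)^(i+j)·(minor ij) (rows/columns in the sector order above):
  C_11 = (0.75)(0.70) − (-0.15)(-0.25) = 0.4875
  C_12 = −[(-0.40)(0.70) − (-0.15)(-0.15)] = 0.3025
  C_13 = (-0.40)(-0.25) − (0.75)(-0.15) = 0.2125
  C_21 = −[(-0.15)(0.70) − (0.00)(-0.25)] = 0.1050
  C_22 = (1.00)(0.70) − (0.00)(-0.15) = 0.7000
  C_23 = −[(1.00)(-0.25) − (-0.15)(-0.15)] = 0.2725
  C_31 = (-0.15)(-0.15) − (0.00)(0.75) = 0.0225
  C_32 = −[(1.00)(-0.15) − (0.00)(-0.40)] = 0.1500
  C_33 = (1.00)(0.75) − (-0.15)(-0.40) = 0.6900
det(I−A) = Σ_j (I−A)_1j·C_1j = (1.00)(0.4875) + (-0.15)(0.3025) + (0.00)(0.2125) = 0.442125
adj(I−A) = Cᵀ =
  [ 0.4875   0.1050   0.0225]
  [ 0.3025   0.7000   0.1500]
  [ 0.2125   0.2725   0.6900]
(I − A)⁻¹ = adj(I−A) / det(I−A) ≈
  [   1.1026     0.2375     0.0509]
  [   0.6842     1.5833     0.3393]
  [   0.4806     0.6163     1.5606]
Δx = (I − A)⁻¹ Δd with Δd having +100 in the Semiconductors component and 0 elsewhere.
So Δx_S = L_SS · (+100), where L_SS = adj(I−A)_SS / det(I−A) = 0.7000 / 0.442125.
Δx_S = 0.7000 × (+100) / 0.442125 = 70.00 / 0.442125 ≈ 158.326.

Δx_S = 158.326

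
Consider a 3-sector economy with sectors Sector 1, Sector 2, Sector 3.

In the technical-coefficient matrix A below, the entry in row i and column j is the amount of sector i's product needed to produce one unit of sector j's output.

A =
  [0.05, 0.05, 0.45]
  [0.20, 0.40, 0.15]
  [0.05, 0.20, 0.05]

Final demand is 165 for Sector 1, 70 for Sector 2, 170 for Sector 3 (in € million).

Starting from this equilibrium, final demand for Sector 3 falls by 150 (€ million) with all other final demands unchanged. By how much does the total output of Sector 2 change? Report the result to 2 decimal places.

I − A =
  [   0.95    -0.05    -0.45]
  [  -0.20     0.60    -0.15]
  [  -0.05    -0.20     0.95]
Cofactors of I−A, C_ij = (−1)^(i+j)·(minor ij) (rows/columns in the sector order above):
  C_11 = (0.60)(0.95) − (-0.15)(-0.20) = 0.5400
  C_12 = −[(-0.20)(0.95) − (-0.15)(-0.05)] = 0.1975
  C_13 = (-0.20)(-0.20) − (0.60)(-0.05) = 0.0700
  C_21 = −[(-0.05)(0.95) − (-0.45)(-0.20)] = 0.1375
  C_22 = (0.95)(0.95) − (-0.45)(-0.05) = 0.8800
  C_23 = −[(0.95)(-0.20) − (-0.05)(-0.05)] = 0.1925
  C_31 = (-0.05)(-0.15) − (-0.45)(0.60) = 0.2775
  C_32 = −[(0.95)(-0.15) − (-0.45)(-0.20)] = 0.2325
  C_33 = (0.95)(0.60) − (-0.05)(-0.20) = 0.5600
det(I−A) = Σ_j (I−A)_1j·C_1j = (0.95)(0.5400) + (-0.05)(0.1975) + (-0.45)(0.0700) = 0.471625
adj(I−A) = Cᵀ =
  [ 0.5400   0.1375   0.2775]
  [ 0.1975   0.8800   0.2325]
  [ 0.0700   0.1925   0.5600]
(I − A)⁻¹ = adj(I−A) / det(I−A) ≈
  [   1.1450     0.2915     0.5884]
  [   0.4188     1.8659     0.4930]
  [   0.1484     0.4082     1.1874]
Δx = (I − A)⁻¹ Δd with Δd having -150 in the Sector 3 component and 0 elsewhere.
So Δx_2 = L_23 · (-150), where L_23 = adj(I−A)_23 / det(I−A) = 0.2325 / 0.471625.
Δx_2 = 0.2325 × (-150) / 0.471625 = -34.875 / 0.471625 ≈ -73.95.

Δx_2 = -73.95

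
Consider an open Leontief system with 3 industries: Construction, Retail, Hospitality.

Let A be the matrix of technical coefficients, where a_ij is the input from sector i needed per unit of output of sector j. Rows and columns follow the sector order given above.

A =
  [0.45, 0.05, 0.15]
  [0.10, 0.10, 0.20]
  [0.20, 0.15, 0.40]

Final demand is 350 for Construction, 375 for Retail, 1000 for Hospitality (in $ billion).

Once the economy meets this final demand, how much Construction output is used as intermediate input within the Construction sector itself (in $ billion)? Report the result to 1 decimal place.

I − A =
  [   0.55    -0.05    -0.15]
  [  -0.10     0.90    -0.20]
  [  -0.20    -0.15     0.60]
Cofactors of I−A, C_ij = (−1)^(i+j)·(minor ij) (rows/columns in the sector order above):
  C_11 = (0.90)(0.60) − (-0.20)(-0.15) = 0.5100
  C_12 = −[(-0.10)(0.60) − (-0.20)(-0.20)] = 0.1000
  C_13 = (-0.10)(-0.15) − (0.90)(-0.20) = 0.1950
  C_21 = −[(-0.05)(0.60) − (-0.15)(-0.15)] = 0.0525
  C_22 = (0.55)(0.60) − (-0.15)(-0.20) = 0.3000
  C_23 = −[(0.55)(-0.15) − (-0.05)(-0.20)] = 0.0925
  C_31 = (-0.05)(-0.20) − (-0.15)(0.90) = 0.1450
  C_32 = −[(0.55)(-0.20) − (-0.15)(-0.10)] = 0.1250
  C_33 = (0.55)(0.90) − (-0.05)(-0.10) = 0.4900
det(I−A) = Σ_j (I−A)_1j·C_1j = (0.55)(0.5100) + (-0.05)(0.1000) + (-0.15)(0.1950) = 0.24625
adj(I−A) = Cᵀ =
  [ 0.5100   0.0525   0.1450]
  [ 0.1000   0.3000   0.1250]
  [ 0.1950   0.0925   0.4900]
(I − A)⁻¹ = adj(I−A) / det(I−A) ≈
  [   2.0711     0.2132     0.5888]
  [   0.4061     1.2183     0.5076]
  [   0.7919     0.3756     1.9898]
First solve x = (I − A)⁻¹ d = adj(I−A)·d / det(I−A); in particular x_1 = (0.5100·350 + 0.0525·375 + 0.1450·1000) / 0.24625 = 343.1875 / 0.24625 ≈ 1393.655.
Intermediate flow from 1 to 1: z_11 = a_11 · x_1 = 0.45 × 343.1875 / 0.24625 = 154.434375 / 0.24625 ≈ 627.1.

z_11 = 627.1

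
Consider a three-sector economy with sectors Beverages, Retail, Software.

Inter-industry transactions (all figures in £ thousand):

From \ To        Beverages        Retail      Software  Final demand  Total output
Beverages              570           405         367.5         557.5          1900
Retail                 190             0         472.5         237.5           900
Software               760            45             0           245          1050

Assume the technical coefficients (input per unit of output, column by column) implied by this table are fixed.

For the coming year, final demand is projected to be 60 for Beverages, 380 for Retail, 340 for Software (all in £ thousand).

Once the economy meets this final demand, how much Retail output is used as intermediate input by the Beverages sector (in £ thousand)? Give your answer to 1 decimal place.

z_RB = 101.8

Technical coefficients a_ij = z_ij / X_j:
  a_BB = 570/1900 = 0.30, a_RB = 190/1900 = 0.10, a_SB = 760/1900 = 0.40
  a_BR = 405/900 = 0.45, a_RR = 0/900 = 0.00, a_SR = 45/900 = 0.05
  a_BS = 367.5/1050 = 0.35, a_RS = 472.5/1050 = 0.45, a_SS = 0/1050 = 0.00
I − A =
  [   0.70    -0.45    -0.35]
  [  -0.10     1.00    -0.45]
  [  -0.40    -0.05     1.00]
Cofactors of I−A, C_ij = (−1)^(i+j)·(minor ij) (rows/columns in the sector order above):
  C_11 = (1.00)(1.00) − (-0.45)(-0.05) = 0.9775
  C_12 = −[(-0.10)(1.00) − (-0.45)(-0.40)] = 0.2800
  C_13 = (-0.10)(-0.05) − (1.00)(-0.40) = 0.4050
  C_21 = −[(-0.45)(1.00) − (-0.35)(-0.05)] = 0.4675
  C_22 = (0.70)(1.00) − (-0.35)(-0.40) = 0.5600
  C_23 = −[(0.70)(-0.05) − (-0.45)(-0.40)] = 0.2150
  C_31 = (-0.45)(-0.45) − (-0.35)(1.00) = 0.5525
  C_32 = −[(0.70)(-0.45) − (-0.35)(-0.10)] = 0.3500
  C_33 = (0.70)(1.00) − (-0.45)(-0.10) = 0.6550
det(I−A) = Σ_j (I−A)_1j·C_1j = (0.70)(0.9775) + (-0.45)(0.2800) + (-0.35)(0.4050) = 0.4165
adj(I−A) = Cᵀ =
  [ 0.9775   0.4675   0.5525]
  [ 0.2800   0.5600   0.3500]
  [ 0.4050   0.2150   0.6550]
(I − A)⁻¹ = adj(I−A) / det(I−A) ≈
  [   2.3469     1.1224     1.3265]
  [   0.6723     1.3445     0.8403]
  [   0.9724     0.5162     1.5726]
First solve x = (I − A)⁻¹ d = adj(I−A)·d / det(I−A); in particular x_B = (0.9775·60 + 0.4675·380 + 0.5525·340) / 0.4165 = 424.15 / 0.4165 ≈ 1018.367.
Intermediate flow from R to B: z_RB = a_RB · x_B = 0.10 × 424.15 / 0.4165 = 42.415 / 0.4165 ≈ 101.8.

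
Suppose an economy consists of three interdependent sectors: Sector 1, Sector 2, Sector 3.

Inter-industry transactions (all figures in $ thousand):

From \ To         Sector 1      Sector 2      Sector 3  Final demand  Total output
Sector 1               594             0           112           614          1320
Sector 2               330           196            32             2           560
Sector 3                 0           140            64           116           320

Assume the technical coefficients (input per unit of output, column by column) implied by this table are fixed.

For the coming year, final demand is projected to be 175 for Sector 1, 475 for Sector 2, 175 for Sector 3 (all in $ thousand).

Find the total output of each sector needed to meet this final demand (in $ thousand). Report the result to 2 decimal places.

Technical coefficients a_ij = z_ij / X_j:
  a_11 = 594/1320 = 0.45, a_21 = 330/1320 = 0.25, a_31 = 0/1320 = 0.00
  a_12 = 0/560 = 0.00, a_22 = 196/560 = 0.35, a_32 = 140/560 = 0.25
  a_13 = 112/320 = 0.35, a_23 = 32/320 = 0.10, a_33 = 64/320 = 0.20
I − A =
  [   0.55     0.00    -0.35]
  [  -0.25     0.65    -0.10]
  [   0.00    -0.25     0.80]
Cofactors of I−A, C_ij = (−1)^(i+j)·(minor ij) (rows/columns in the sector order above):
  C_11 = (0.65)(0.80) − (-0.10)(-0.25) = 0.4950
  C_12 = −[(-0.25)(0.80) − (-0.10)(0.00)] = 0.2000
  C_13 = (-0.25)(-0.25) − (0.65)(0.00) = 0.0625
  C_21 = −[(0.00)(0.80) − (-0.35)(-0.25)] = 0.0875
  C_22 = (0.55)(0.80) − (-0.35)(0.00) = 0.4400
  C_23 = −[(0.55)(-0.25) − (0.00)(0.00)] = 0.1375
  C_31 = (0.00)(-0.10) − (-0.35)(0.65) = 0.2275
  C_32 = −[(0.55)(-0.10) − (-0.35)(-0.25)] = 0.1425
  C_33 = (0.55)(0.65) − (0.00)(-0.25) = 0.3575
det(I−A) = Σ_j (I−A)_1j·C_1j = (0.55)(0.4950) + (0.00)(0.2000) + (-0.35)(0.0625) = 0.250375
adj(I−A) = Cᵀ =
  [ 0.4950   0.0875   0.2275]
  [ 0.2000   0.4400   0.1425]
  [ 0.0625   0.1375   0.3575]
(I − A)⁻¹ = adj(I−A) / det(I−A) ≈
  [   1.9770     0.3495     0.9086]
  [   0.7988     1.7574     0.5691]
  [   0.2496     0.5492     1.4279]
x = (I − A)⁻¹ d = adj(I−A)·d / det(I−A), with det(I−A) = 0.250375:
  x_1 = (0.4950·175 + 0.0875·475 + 0.2275·175) / 0.250375 = 168.00 / 0.250375 ≈ 670.99
  x_2 = (0.2000·175 + 0.4400·475 + 0.1425·175) / 0.250375 = 268.9375 / 0.250375 ≈ 1074.14
  x_3 = (0.0625·175 + 0.1375·475 + 0.3575·175) / 0.250375 = 138.8125 / 0.250375 ≈ 554.42

x_1 = 670.99, x_2 = 1074.14, x_3 = 554.42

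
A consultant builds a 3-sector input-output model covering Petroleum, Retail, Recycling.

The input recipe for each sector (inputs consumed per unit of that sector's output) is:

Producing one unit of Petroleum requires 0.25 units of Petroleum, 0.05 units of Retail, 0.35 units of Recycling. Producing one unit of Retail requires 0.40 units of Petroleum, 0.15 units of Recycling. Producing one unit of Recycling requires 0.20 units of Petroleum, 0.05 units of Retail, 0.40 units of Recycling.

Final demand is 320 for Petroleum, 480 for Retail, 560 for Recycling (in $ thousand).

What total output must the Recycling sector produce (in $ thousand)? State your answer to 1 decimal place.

x_3 = 1821.0

I − A =
  [   0.75    -0.40    -0.20]
  [  -0.05     1.00    -0.05]
  [  -0.35    -0.15     0.60]
Cofactors of I−A, C_ij = (−1)^(i+j)·(minor ij) (rows/columns in the sector order above):
  C_11 = (1.00)(0.60) − (-0.05)(-0.15) = 0.5925
  C_12 = −[(-0.05)(0.60) − (-0.05)(-0.35)] = 0.0475
  C_13 = (-0.05)(-0.15) − (1.00)(-0.35) = 0.3575
  C_21 = −[(-0.40)(0.60) − (-0.20)(-0.15)] = 0.2700
  C_22 = (0.75)(0.60) − (-0.20)(-0.35) = 0.3800
  C_23 = −[(0.75)(-0.15) − (-0.40)(-0.35)] = 0.2525
  C_31 = (-0.40)(-0.05) − (-0.20)(1.00) = 0.2200
  C_32 = −[(0.75)(-0.05) − (-0.20)(-0.05)] = 0.0475
  C_33 = (0.75)(1.00) − (-0.40)(-0.05) = 0.7300
det(I−A) = Σ_j (I−A)_1j·C_1j = (0.75)(0.5925) + (-0.40)(0.0475) + (-0.20)(0.3575) = 0.353875
adj(I−A) = Cᵀ =
  [ 0.5925   0.2700   0.2200]
  [ 0.0475   0.3800   0.0475]
  [ 0.3575   0.2525   0.7300]
(I − A)⁻¹ = adj(I−A) / det(I−A) ≈
  [   1.6743     0.7630     0.6217]
  [   0.1342     1.0738     0.1342]
  [   1.0102     0.7135     2.0629]
x = (I − A)⁻¹ d = adj(I−A)·d / det(I−A), with det(I−A) = 0.353875:
  x_1 = (0.5925·320 + 0.2700·480 + 0.2200·560) / 0.353875 = 442.40 / 0.353875 ≈ 1250.2
  x_2 = (0.0475·320 + 0.3800·480 + 0.0475·560) / 0.353875 = 224.20 / 0.353875 ≈ 633.6
  x_3 = (0.3575·320 + 0.2525·480 + 0.7300·560) / 0.353875 = 644.40 / 0.353875 ≈ 1821.0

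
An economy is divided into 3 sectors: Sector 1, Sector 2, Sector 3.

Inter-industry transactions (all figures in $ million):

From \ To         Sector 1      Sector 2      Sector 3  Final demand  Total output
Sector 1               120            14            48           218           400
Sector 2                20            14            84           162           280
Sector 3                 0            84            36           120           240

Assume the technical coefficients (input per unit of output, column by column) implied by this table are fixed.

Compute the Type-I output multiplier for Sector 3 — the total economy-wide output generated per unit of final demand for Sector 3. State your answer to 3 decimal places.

m_3 = 2.312

Technical coefficients a_ij = z_ij / X_j:
  a_11 = 120/400 = 0.30, a_21 = 20/400 = 0.05, a_31 = 0/400 = 0.00
  a_12 = 14/280 = 0.05, a_22 = 14/280 = 0.05, a_32 = 84/280 = 0.30
  a_13 = 48/240 = 0.20, a_23 = 84/240 = 0.35, a_33 = 36/240 = 0.15
I − A =
  [   0.70    -0.05    -0.20]
  [  -0.05     0.95    -0.35]
  [   0.00    -0.30     0.85]
Cofactors of I−A, C_ij = (−1)^(i+j)·(minor ij) (rows/columns in the sector order above):
  C_11 = (0.95)(0.85) − (-0.35)(-0.30) = 0.7025
  C_12 = −[(-0.05)(0.85) − (-0.35)(0.00)] = 0.0425
  C_13 = (-0.05)(-0.30) − (0.95)(0.00) = 0.0150
  C_21 = −[(-0.05)(0.85) − (-0.20)(-0.30)] = 0.1025
  C_22 = (0.70)(0.85) − (-0.20)(0.00) = 0.5950
  C_23 = −[(0.70)(-0.30) − (-0.05)(0.00)] = 0.2100
  C_31 = (-0.05)(-0.35) − (-0.20)(0.95) = 0.2075
  C_32 = −[(0.70)(-0.35) − (-0.20)(-0.05)] = 0.2550
  C_33 = (0.70)(0.95) − (-0.05)(-0.05) = 0.6625
det(I−A) = Σ_j (I−A)_1j·C_1j = (0.70)(0.7025) + (-0.05)(0.0425) + (-0.20)(0.0150) = 0.486625
adj(I−A) = Cᵀ =
  [ 0.7025   0.1025   0.2075]
  [ 0.0425   0.5950   0.2550]
  [ 0.0150   0.2100   0.6625]
(I − A)⁻¹ = adj(I−A) / det(I−A) ≈
  [   1.4436     0.2106     0.4264]
  [   0.0873     1.2227     0.5240]
  [   0.0308     0.4315     1.3614]
The output multiplier for sector j is the column-j sum of the Leontief inverse (I − A)⁻¹ = adj(I−A) / det(I−A).
Column 3 of adj(I−A): (0.2075, 0.2550, 0.6625); det(I−A) = 0.486625.
m_3 = (0.2075 + 0.2550 + 0.6625) / 0.486625 = 1.125 / 0.486625 ≈ 2.312.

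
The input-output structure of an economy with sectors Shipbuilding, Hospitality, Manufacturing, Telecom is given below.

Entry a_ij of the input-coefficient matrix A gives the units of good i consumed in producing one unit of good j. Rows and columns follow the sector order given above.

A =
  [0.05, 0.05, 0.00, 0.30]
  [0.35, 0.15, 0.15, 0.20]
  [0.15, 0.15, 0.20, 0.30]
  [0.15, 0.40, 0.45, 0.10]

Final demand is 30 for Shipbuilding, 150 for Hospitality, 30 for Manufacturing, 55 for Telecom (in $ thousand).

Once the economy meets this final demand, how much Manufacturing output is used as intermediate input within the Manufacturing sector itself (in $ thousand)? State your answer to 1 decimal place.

I − A =
  [   0.95    -0.05     0.00    -0.30]
  [  -0.35     0.85    -0.15    -0.20]
  [  -0.15    -0.15     0.80    -0.30]
  [  -0.15    -0.40    -0.45     0.90]
Compute the cofactors C_ij = (−1)^(i+j)·(3×3 minor ij) of I−A; the adjugate is their transpose:
adj(I−A) = Cᵀ =
  [ 0.381500   0.145500   0.144000   0.207500]
  [ 0.269250   0.499500   0.254250   0.285500]
  [ 0.234750   0.262500   0.553250   0.321000]
  [ 0.300625   0.377500   0.413625   0.609500]
det(I−A) = Σ_j (I−A)_1j·C_1j = (0.95)(0.381500) + (-0.05)(0.269250) + (0.00)(0.234750) + (-0.30)(0.300625) = 0.258775
(I − A)⁻¹ = adj(I−A) / det(I−A) ≈
  [   1.4743     0.5623     0.5565     0.8019]
  [   1.0405     1.9302     0.9825     1.1033]
  [   0.9072     1.0144     2.1380     1.2405]
  [   1.1617     1.4588     1.5984     2.3553]
First solve x = (I − A)⁻¹ d = adj(I−A)·d / det(I−A); in particular x_M = (0.234750·30 + 0.262500·150 + 0.553250·30 + 0.321000·55) / 0.258775 = 80.67 / 0.258775 ≈ 311.738.
Intermediate flow from M to M: z_MM = a_MM · x_M = 0.20 × 80.67 / 0.258775 = 16.134 / 0.258775 ≈ 62.3.

z_MM = 62.3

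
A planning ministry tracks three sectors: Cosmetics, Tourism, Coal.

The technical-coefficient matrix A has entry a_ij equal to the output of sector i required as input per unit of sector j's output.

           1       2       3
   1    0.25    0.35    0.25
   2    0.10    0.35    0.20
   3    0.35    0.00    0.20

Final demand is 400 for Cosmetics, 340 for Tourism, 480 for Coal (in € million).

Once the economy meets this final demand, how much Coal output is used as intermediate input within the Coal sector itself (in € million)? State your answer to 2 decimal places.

z_33 = 249.34

I − A =
  [   0.75    -0.35    -0.25]
  [  -0.10     0.65    -0.20]
  [  -0.35     0.00     0.80]
Cofactors of I−A, C_ij = (−1)^(i+j)·(minor ij) (rows/columns in the sector order above):
  C_11 = (0.65)(0.80) − (-0.20)(0.00) = 0.5200
  C_12 = −[(-0.10)(0.80) − (-0.20)(-0.35)] = 0.1500
  C_13 = (-0.10)(0.00) − (0.65)(-0.35) = 0.2275
  C_21 = −[(-0.35)(0.80) − (-0.25)(0.00)] = 0.2800
  C_22 = (0.75)(0.80) − (-0.25)(-0.35) = 0.5125
  C_23 = −[(0.75)(0.00) − (-0.35)(-0.35)] = 0.1225
  C_31 = (-0.35)(-0.20) − (-0.25)(0.65) = 0.2325
  C_32 = −[(0.75)(-0.20) − (-0.25)(-0.10)] = 0.1750
  C_33 = (0.75)(0.65) − (-0.35)(-0.10) = 0.4525
det(I−A) = Σ_j (I−A)_1j·C_1j = (0.75)(0.5200) + (-0.35)(0.1500) + (-0.25)(0.2275) = 0.280625
adj(I−A) = Cᵀ =
  [ 0.5200   0.2800   0.2325]
  [ 0.1500   0.5125   0.1750]
  [ 0.2275   0.1225   0.4525]
(I − A)⁻¹ = adj(I−A) / det(I−A) ≈
  [   1.8530     0.9978     0.8285]
  [   0.5345     1.8263     0.6236]
  [   0.8107     0.4365     1.6125]
First solve x = (I − A)⁻¹ d = adj(I−A)·d / det(I−A); in particular x_3 = (0.2275·400 + 0.1225·340 + 0.4525·480) / 0.280625 = 349.85 / 0.280625 ≈ 1246.6815.
Intermediate flow from 3 to 3: z_33 = a_33 · x_3 = 0.20 × 349.85 / 0.280625 = 69.97 / 0.280625 ≈ 249.34.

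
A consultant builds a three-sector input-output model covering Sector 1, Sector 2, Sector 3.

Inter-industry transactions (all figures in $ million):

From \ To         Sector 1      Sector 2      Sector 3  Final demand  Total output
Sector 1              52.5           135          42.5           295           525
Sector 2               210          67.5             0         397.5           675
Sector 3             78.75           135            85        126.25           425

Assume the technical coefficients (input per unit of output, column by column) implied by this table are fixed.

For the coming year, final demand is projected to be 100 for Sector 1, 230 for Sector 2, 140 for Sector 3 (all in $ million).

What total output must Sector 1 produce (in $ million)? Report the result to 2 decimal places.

Technical coefficients a_ij = z_ij / X_j:
  a_11 = 52.5/525 = 0.10, a_21 = 210/525 = 0.40, a_31 = 78.75/525 = 0.15
  a_12 = 135/675 = 0.20, a_22 = 67.5/675 = 0.10, a_32 = 135/675 = 0.20
  a_13 = 42.5/425 = 0.10, a_23 = 0/425 = 0.00, a_33 = 85/425 = 0.20
I − A =
  [   0.90    -0.20    -0.10]
  [  -0.40     0.90     0.00]
  [  -0.15    -0.20     0.80]
Cofactors of I−A, C_ij = (−1)^(i+j)·(minor ij) (rows/columns in the sector order above):
  C_11 = (0.90)(0.80) − (0.00)(-0.20) = 0.7200
  C_12 = −[(-0.40)(0.80) − (0.00)(-0.15)] = 0.3200
  C_13 = (-0.40)(-0.20) − (0.90)(-0.15) = 0.2150
  C_21 = −[(-0.20)(0.80) − (-0.10)(-0.20)] = 0.1800
  C_22 = (0.90)(0.80) − (-0.10)(-0.15) = 0.7050
  C_23 = −[(0.90)(-0.20) − (-0.20)(-0.15)] = 0.2100
  C_31 = (-0.20)(0.00) − (-0.10)(0.90) = 0.0900
  C_32 = −[(0.90)(0.00) − (-0.10)(-0.40)] = 0.0400
  C_33 = (0.90)(0.90) − (-0.20)(-0.40) = 0.7300
det(I−A) = Σ_j (I−A)_1j·C_1j = (0.90)(0.7200) + (-0.20)(0.3200) + (-0.10)(0.2150) = 0.5625
adj(I−A) = Cᵀ =
  [ 0.7200   0.1800   0.0900]
  [ 0.3200   0.7050   0.0400]
  [ 0.2150   0.2100   0.7300]
(I − A)⁻¹ = adj(I−A) / det(I−A) ≈
  [   1.2800     0.3200     0.1600]
  [   0.5689     1.2533     0.0711]
  [   0.3822     0.3733     1.2978]
x = (I − A)⁻¹ d = adj(I−A)·d / det(I−A), with det(I−A) = 0.5625:
  x_1 = (0.7200·100 + 0.1800·230 + 0.0900·140) / 0.5625 = 126.00 / 0.5625 = 224.00
  x_2 = (0.3200·100 + 0.7050·230 + 0.0400·140) / 0.5625 = 199.75 / 0.5625 ≈ 355.11
  x_3 = (0.2150·100 + 0.2100·230 + 0.7300·140) / 0.5625 = 172.00 / 0.5625 ≈ 305.78

x_1 = 224.00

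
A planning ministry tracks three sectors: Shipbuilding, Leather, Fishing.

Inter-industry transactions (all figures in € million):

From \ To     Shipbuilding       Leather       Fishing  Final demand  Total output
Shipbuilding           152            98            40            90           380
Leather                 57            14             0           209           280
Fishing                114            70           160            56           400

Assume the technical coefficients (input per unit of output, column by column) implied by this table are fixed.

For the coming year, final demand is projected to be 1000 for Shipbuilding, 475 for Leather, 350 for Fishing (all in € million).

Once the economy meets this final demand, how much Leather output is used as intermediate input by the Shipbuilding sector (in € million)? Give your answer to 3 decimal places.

Technical coefficients a_ij = z_ij / X_j:
  a_SS = 152/380 = 0.40, a_LS = 57/380 = 0.15, a_FS = 114/380 = 0.30
  a_SL = 98/280 = 0.35, a_LL = 14/280 = 0.05, a_FL = 70/280 = 0.25
  a_SF = 40/400 = 0.10, a_LF = 0/400 = 0.00, a_FF = 160/400 = 0.40
I − A =
  [   0.60    -0.35    -0.10]
  [  -0.15     0.95     0.00]
  [  -0.30    -0.25     0.60]
Cofactors of I−A, C_ij = (−1)^(i+j)·(minor ij) (rows/columns in the sector order above):
  C_11 = (0.95)(0.60) − (0.00)(-0.25) = 0.5700
  C_12 = −[(-0.15)(0.60) − (0.00)(-0.30)] = 0.0900
  C_13 = (-0.15)(-0.25) − (0.95)(-0.30) = 0.3225
  C_21 = −[(-0.35)(0.60) − (-0.10)(-0.25)] = 0.2350
  C_22 = (0.60)(0.60) − (-0.10)(-0.30) = 0.3300
  C_23 = −[(0.60)(-0.25) − (-0.35)(-0.30)] = 0.2550
  C_31 = (-0.35)(0.00) − (-0.10)(0.95) = 0.0950
  C_32 = −[(0.60)(0.00) − (-0.10)(-0.15)] = 0.0150
  C_33 = (0.60)(0.95) − (-0.35)(-0.15) = 0.5175
det(I−A) = Σ_j (I−A)_1j·C_1j = (0.60)(0.5700) + (-0.35)(0.0900) + (-0.10)(0.3225) = 0.27825
adj(I−A) = Cᵀ =
  [ 0.5700   0.2350   0.0950]
  [ 0.0900   0.3300   0.0150]
  [ 0.3225   0.2550   0.5175]
(I − A)⁻¹ = adj(I−A) / det(I−A) ≈
  [   2.0485     0.8446     0.3414]
  [   0.3235     1.1860     0.0539]
  [   1.1590     0.9164     1.8598]
First solve x = (I − A)⁻¹ d = adj(I−A)·d / det(I−A); in particular x_S = (0.5700·1000 + 0.2350·475 + 0.0950·350) / 0.27825 = 714.875 / 0.27825 ≈ 2569.18239.
Intermediate flow from L to S: z_LS = a_LS · x_S = 0.15 × 714.875 / 0.27825 = 107.23125 / 0.27825 ≈ 385.377.

z_LS = 385.377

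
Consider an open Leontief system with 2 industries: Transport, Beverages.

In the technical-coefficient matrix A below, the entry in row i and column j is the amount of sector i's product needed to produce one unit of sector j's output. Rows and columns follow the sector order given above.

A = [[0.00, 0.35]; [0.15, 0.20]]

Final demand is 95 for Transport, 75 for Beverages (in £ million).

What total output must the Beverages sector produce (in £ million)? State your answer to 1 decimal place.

x_B = 119.4

I − A =
  [   1.00    -0.35]
  [  -0.15     0.80]
det(I−A) = (1.00)(0.80) − (-0.35)(-0.15) = 0.7475
adj(I−A) = [[0.80, 0.35], [0.15, 1.00]]
(I − A)⁻¹ = adj(I−A) / det(I−A) ≈
  [   1.0702     0.4682]
  [   0.2007     1.3378]
x = (I − A)⁻¹ d = adj(I−A)·d / det(I−A), with det(I−A) = 0.7475:
  x_T = (0.80·95 + 0.35·75) / 0.7475 = 102.25 / 0.7475 ≈ 136.8
  x_B = (0.15·95 + 1.00·75) / 0.7475 = 89.25 / 0.7475 ≈ 119.4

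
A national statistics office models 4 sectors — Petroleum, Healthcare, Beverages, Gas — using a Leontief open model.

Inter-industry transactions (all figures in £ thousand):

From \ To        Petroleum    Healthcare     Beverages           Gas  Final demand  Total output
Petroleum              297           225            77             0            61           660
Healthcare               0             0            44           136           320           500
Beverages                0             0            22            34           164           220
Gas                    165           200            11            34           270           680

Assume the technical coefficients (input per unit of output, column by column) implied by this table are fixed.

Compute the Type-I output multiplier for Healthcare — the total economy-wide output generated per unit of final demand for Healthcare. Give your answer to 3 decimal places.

Technical coefficients a_ij = z_ij / X_j:
  a_PP = 297/660 = 0.45, a_HP = 0/660 = 0.00, a_BP = 0/660 = 0.00, a_GP = 165/660 = 0.25
  a_PH = 225/500 = 0.45, a_HH = 0/500 = 0.00, a_BH = 0/500 = 0.00, a_GH = 200/500 = 0.40
  a_PB = 77/220 = 0.35, a_HB = 44/220 = 0.20, a_BB = 22/220 = 0.10, a_GB = 11/220 = 0.05
  a_PG = 0/680 = 0.00, a_HG = 136/680 = 0.20, a_BG = 34/680 = 0.05, a_GG = 34/680 = 0.05
I − A =
  [   0.55    -0.45    -0.35     0.00]
  [   0.00     1.00    -0.20    -0.20]
  [   0.00     0.00     0.90    -0.05]
  [  -0.25    -0.40    -0.05     0.95]
Compute the cofactors C_ij = (−1)^(i+j)·(3×3 minor ij) of I−A; the adjugate is their transpose:
adj(I−A) = Cᵀ =
  [ 0.776500   0.390625   0.394500   0.103000]
  [ 0.047500   0.464500   0.127500   0.104500]
  [ 0.012500   0.016625   0.456000   0.027500]
  [ 0.225000   0.299250   0.181500   0.495000]
det(I−A) = Σ_j (I−A)_1j·C_1j = (0.55)(0.776500) + (-0.45)(0.047500) + (-0.35)(0.012500) + (0.00)(0.225000) = 0.401325
(I − A)⁻¹ = adj(I−A) / det(I−A) ≈
  [   1.9348     0.9733     0.9830     0.2566]
  [   0.1184     1.1574     0.3177     0.2604]
  [   0.0311     0.0414     1.1362     0.0685]
  [   0.5606     0.7457     0.4523     1.2334]
The output multiplier for sector j is the column-j sum of the Leontief inverse (I − A)⁻¹ = adj(I−A) / det(I−A).
Column H of adj(I−A): (0.390625, 0.464500, 0.016625, 0.299250); det(I−A) = 0.401325.
m_H = (0.390625 + 0.464500 + 0.016625 + 0.299250) / 0.401325 = 1.171 / 0.401325 ≈ 2.918.

m_H = 2.918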